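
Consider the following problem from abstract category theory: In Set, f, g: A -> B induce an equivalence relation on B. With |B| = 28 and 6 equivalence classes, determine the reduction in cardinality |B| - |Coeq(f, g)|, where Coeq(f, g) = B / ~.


The coequalizer Coeq(f, g) = B / ~ has one element per equivalence class.
|B| = 28, |Coeq(f, g)| = 6.
|B| - |Coeq(f, g)| = 28 - 6 = 22.

22


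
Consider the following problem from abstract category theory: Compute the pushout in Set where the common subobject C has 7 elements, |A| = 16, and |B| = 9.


The pushout A +_C B identifies the images of C in A and B.
|A +_C B| = |A| + |B| - |C| (for injections).
= 16 + 9 - 7 = 18

18


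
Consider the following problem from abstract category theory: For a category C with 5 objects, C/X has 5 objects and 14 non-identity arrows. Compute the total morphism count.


In the slice category C/X, objects are morphisms to X.
Identity morphisms: 5 (one per object of C/X).
Non-identity morphisms: 14.
Total = 5 + 14 = 19

19


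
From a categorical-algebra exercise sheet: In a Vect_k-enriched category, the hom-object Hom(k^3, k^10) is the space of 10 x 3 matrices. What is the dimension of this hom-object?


In Vect-enriched categories, Hom(k^n, k^m) is the space of m x n matrices.
dim(Hom(k^3, k^10)) = 10 * 3 = 30

30


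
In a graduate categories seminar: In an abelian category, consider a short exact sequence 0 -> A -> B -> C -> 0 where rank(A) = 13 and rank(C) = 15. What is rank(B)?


For a short exact sequence 0 -> A -> B -> C -> 0,
rank is additive: rank(B) = rank(A) + rank(C).
rank(B) = 13 + 15 = 28

28


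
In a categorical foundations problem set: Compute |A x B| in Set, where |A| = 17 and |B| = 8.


In Set, the product A x B is the Cartesian product.
By the universal property, |A x B| = |A| * |B|.
|A x B| = 17 * 8 = 136

136


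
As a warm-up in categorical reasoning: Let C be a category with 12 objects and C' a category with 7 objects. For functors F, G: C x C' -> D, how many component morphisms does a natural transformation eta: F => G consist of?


A natural transformation eta: F => G assigns one component morphism per
object of the domain category.
The domain is the product category C x C', so
|Ob(C x C')| = |Ob(C)| * |Ob(C')| = 12 * 7 = 84.
Therefore eta has 84 component morphisms.

84


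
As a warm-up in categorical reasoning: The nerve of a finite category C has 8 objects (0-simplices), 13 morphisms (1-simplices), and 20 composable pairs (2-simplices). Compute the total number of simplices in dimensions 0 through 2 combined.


The 2-skeleton of the nerve N(C) consists of simplices in dimensions 0, 1, 2:
  |N(C)_0| = 8 (objects)
  |N(C)_1| = 13 (morphisms)
  |N(C)_2| = 20 (composable pairs)
Total = 8 + 13 + 20 = 41

41


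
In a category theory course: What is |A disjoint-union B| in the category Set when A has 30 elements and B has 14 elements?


In Set, the coproduct A + B is the disjoint union.
|A + B| = |A| + |B| = 30 + 14 = 44

44


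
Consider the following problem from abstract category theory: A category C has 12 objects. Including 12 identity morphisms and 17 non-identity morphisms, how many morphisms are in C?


Each object has an identity morphism, giving 12 identities.
Adding the 17 non-identity morphisms:
Total = 12 + 17 = 29

29


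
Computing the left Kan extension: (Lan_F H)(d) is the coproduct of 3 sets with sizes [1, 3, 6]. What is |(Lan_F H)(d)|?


Pointwise, the left Kan extension (Lan_F H)(d) is the colimit, indexed
by the comma category (F downarrow d), of H composed with the
projection (F downarrow d) -> C. Here that colimit is given
as a coproduct (disjoint union) of sets, so its cardinality is the
sum of the sizes of the summands.
Coproduct of sets with sizes: 1 + 3 + 6
= 10

10


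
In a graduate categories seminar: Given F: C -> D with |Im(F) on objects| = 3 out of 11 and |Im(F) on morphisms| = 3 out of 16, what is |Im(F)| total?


The image of F consists of distinct objects and distinct morphisms.
|Im(F)| on objects = 3
|Im(F)| on morphisms = 3
Total image cardinality = 3 + 3 = 6

6


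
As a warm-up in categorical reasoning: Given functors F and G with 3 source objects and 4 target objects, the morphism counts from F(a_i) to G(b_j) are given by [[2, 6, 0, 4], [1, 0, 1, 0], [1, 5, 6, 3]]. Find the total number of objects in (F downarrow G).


Objects of (F downarrow G) are triples (a, b, h: F(a)->G(b)).
The count equals the sum of all entries in the hom-matrix.
sum(row 0) = 12
sum(row 1) = 2
sum(row 2) = 15
Grand total = 29

29


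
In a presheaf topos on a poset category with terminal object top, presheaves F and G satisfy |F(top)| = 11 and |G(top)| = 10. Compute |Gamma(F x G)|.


Global sections of a presheaf on a poset with terminal top satisfy
Gamma(H) ~ H(top). Presheaves admit pointwise products, so
(F x G)(top) = F(top) x G(top) (Cartesian product).
|Gamma(F x G)| = |F(top)| * |G(top)| = 11 * 10 = 110.

110


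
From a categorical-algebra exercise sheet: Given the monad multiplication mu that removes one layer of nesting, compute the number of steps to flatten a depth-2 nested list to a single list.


Each application of mu: T^2 -> T removes one layer of nesting.
Starting at depth 2 (i.e., T^2(X)), we need to reach T(X).
Number of mu applications = 2 - 1 = 1

1


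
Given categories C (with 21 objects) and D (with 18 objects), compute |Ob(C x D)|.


The product category C x D has objects that are pairs (c, d).
Number of pairs = |Ob(C)| * |Ob(D)| = 21 * 18 = 378

378


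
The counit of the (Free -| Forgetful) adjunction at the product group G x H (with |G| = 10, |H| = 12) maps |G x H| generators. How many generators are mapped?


The counit epsilon_K: F(U(K)) -> K of the Free-Forgetful adjunction
maps |K| generators of F(U(K)) into K. For K = G x H (the product group),
|G x H| = |G| * |H|.
Total generators mapped = 10 * 12 = 120.

120


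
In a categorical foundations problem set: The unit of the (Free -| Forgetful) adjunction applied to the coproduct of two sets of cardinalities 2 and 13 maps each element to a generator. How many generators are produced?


The unit eta_X: X -> U(F(X)) of the Free-Forgetful adjunction
maps each element of X to a generator of F(X). For X = S + T (disjoint
union in Set), |S + T| = |S| + |T|.
Total mappings = 2 + 13 = 15.

15


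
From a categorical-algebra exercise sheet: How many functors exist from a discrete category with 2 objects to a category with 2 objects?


A functor from a discrete category C to D is determined by
where each object maps. Each of the 2 objects of C can map
to any of the 2 objects of D independently.
Number of functors = 2^2 = 4

4


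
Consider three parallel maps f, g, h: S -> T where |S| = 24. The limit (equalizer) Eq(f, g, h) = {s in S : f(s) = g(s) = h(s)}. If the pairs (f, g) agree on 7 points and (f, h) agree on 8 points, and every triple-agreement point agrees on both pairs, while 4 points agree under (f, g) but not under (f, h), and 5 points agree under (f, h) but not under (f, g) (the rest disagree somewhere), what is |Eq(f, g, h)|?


Eq(f, g, h) is the triple-agreement set: points in S where all three
maps take the same value. Using inclusion-exclusion on the pairwise data:
Pair (f, g) agrees on 7 points; pair (f, h) on 8 points.
Points agreeing under (f, g) but not (f, h) = 4; under (f, h) but not (f, g) = 5.
Triple-agreement = agreement-in-(f, g) minus points that agree under (f, g) but not (f, h):
|Eq(f, g, h)| = 7 - 4 = 3
(cross-check via (f, h): 8 - 5 = 3.)

3


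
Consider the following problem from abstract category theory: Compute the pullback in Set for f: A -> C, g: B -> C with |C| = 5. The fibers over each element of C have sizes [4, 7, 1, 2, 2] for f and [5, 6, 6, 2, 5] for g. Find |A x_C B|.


The pullback A x_C B consists of pairs (a, b) with f(a) = g(b).
For each element c in C, the fiber product has |f^-1(c)| * |g^-1(c)| elements.
Summing over C: 4 * 5 + 7 * 6 + 1 * 6 + 2 * 2 + 2 * 5
= 20 + 42 + 6 + 4 + 10 = 82

82


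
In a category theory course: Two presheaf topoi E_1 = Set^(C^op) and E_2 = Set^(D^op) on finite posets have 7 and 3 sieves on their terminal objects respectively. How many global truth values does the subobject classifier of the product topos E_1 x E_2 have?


In a product of presheaf topoi E_1 x E_2, the subobject classifier
is Omega = Omega_1 x Omega_2 (componentwise), so
|Omega(top)| = |Omega_1(top_1)| * |Omega_2(top_2)|.
= 7 * 3 = 21.

21


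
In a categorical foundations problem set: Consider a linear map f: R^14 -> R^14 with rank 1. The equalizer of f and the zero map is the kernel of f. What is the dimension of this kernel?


The equalizer of f and the zero map is ker(f).
By the rank-nullity theorem: dim(ker(f)) = dim(domain) - rank(f).
dim(ker(f)) = 14 - 1 = 13

13


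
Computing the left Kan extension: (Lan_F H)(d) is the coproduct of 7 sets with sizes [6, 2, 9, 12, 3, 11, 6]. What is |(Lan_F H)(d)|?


Pointwise, the left Kan extension (Lan_F H)(d) is the colimit, indexed
by the comma category (F downarrow d), of H composed with the
projection (F downarrow d) -> C. Here that colimit is given
as a coproduct (disjoint union) of sets, so its cardinality is the
sum of the sizes of the summands.
Coproduct of sets with sizes: 6 + 2 + 9 + 12 + 3 + 11 + 6
= 49

49


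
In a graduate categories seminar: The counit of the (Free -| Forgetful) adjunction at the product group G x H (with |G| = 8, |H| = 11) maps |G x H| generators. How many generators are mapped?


The counit epsilon_K: F(U(K)) -> K of the Free-Forgetful adjunction
maps |K| generators of F(U(K)) into K. For K = G x H (the product group),
|G x H| = |G| * |H|.
Total generators mapped = 8 * 11 = 88.

88


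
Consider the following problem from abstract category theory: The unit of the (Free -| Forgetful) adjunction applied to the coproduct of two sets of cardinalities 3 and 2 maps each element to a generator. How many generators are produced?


The unit eta_X: X -> U(F(X)) of the Free-Forgetful adjunction
maps each element of X to a generator of F(X). For X = S + T (disjoint
union in Set), |S + T| = |S| + |T|.
Total mappings = 3 + 2 = 5.

5


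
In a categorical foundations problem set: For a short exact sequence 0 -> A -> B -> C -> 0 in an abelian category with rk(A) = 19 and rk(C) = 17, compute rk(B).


For a short exact sequence 0 -> A -> B -> C -> 0,
rank is additive: rank(B) = rank(A) + rank(C).
rank(B) = 19 + 17 = 36

36


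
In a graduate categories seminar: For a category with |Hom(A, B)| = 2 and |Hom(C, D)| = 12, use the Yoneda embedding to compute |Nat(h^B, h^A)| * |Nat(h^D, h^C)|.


By the Yoneda lemma, Nat(h^B, h^A) is isomorphic to Hom(A, B),
so |Nat(h^B, h^A)| = |Hom(A, B)| and |Nat(h^D, h^C)| = |Hom(C, D)|.
|Hom(A, B)| = 2, |Hom(C, D)| = 12.
|Nat(h^B, h^A) x Nat(h^D, h^C)| = 2 * 12 = 24

24


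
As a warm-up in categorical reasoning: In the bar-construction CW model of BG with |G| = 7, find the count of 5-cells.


In the bar-construction CW model of BG, the n-cells are indexed by
n-tuples [g_1|...|g_n] of non-identity elements of G (degenerate
simplices with some g_i = e do not contribute cells), so there are
(|G| - 1)^n n-cells.
For dim = 5 with |G| = 7:
cells = (7 - 1)^5 = 6^5 = 7776

7776


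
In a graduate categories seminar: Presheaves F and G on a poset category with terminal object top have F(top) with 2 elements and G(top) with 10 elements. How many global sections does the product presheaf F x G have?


Global sections of a presheaf on a poset with terminal top satisfy
Gamma(H) ~ H(top). Presheaves admit pointwise products, so
(F x G)(top) = F(top) x G(top) (Cartesian product).
|Gamma(F x G)| = |F(top)| * |G(top)| = 2 * 10 = 20.

20


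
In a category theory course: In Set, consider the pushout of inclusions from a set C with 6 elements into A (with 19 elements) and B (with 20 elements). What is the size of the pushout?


The pushout A +_C B identifies the images of C in A and B.
|A +_C B| = |A| + |B| - |C| (for injections).
= 19 + 20 - 6 = 33

33


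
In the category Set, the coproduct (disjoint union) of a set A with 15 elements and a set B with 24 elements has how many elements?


In Set, the coproduct A + B is the disjoint union.
|A + B| = |A| + |B| = 15 + 24 = 39

39


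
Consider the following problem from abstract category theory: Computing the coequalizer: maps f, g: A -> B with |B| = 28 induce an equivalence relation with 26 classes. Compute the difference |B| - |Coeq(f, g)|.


The coequalizer Coeq(f, g) = B / ~ has one element per equivalence class.
|B| = 28, |Coeq(f, g)| = 26.
|B| - |Coeq(f, g)| = 28 - 26 = 2.

2


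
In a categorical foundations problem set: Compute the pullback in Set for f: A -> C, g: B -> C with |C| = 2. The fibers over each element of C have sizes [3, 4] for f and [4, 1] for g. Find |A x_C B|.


The pullback A x_C B consists of pairs (a, b) with f(a) = g(b).
For each element c in C, the fiber product has |f^-1(c)| * |g^-1(c)| elements.
Summing over C: 3 * 4 + 4 * 1
= 12 + 4 = 16

16


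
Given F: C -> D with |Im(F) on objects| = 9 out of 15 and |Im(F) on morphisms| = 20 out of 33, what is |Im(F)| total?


The image of F consists of distinct objects and distinct morphisms.
|Im(F)| on objects = 9
|Im(F)| on morphisms = 20
Total image cardinality = 9 + 20 = 29

29


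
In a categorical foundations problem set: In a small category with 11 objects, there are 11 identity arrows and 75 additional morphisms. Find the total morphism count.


Each object has an identity morphism, giving 11 identities.
Adding the 75 non-identity morphisms:
Total = 11 + 75 = 86

86


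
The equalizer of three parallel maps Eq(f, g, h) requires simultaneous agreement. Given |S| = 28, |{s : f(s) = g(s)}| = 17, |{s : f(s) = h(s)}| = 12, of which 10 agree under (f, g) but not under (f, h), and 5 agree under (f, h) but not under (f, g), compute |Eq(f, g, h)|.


Eq(f, g, h) is the triple-agreement set: points in S where all three
maps take the same value. Using inclusion-exclusion on the pairwise data:
Pair (f, g) agrees on 17 points; pair (f, h) on 12 points.
Points agreeing under (f, g) but not (f, h) = 10; under (f, h) but not (f, g) = 5.
Triple-agreement = agreement-in-(f, g) minus points that agree under (f, g) but not (f, h):
|Eq(f, g, h)| = 17 - 10 = 7
(cross-check via (f, h): 12 - 5 = 7.)

7


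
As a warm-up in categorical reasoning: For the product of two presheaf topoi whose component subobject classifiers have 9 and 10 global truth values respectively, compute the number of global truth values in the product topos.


In a product of presheaf topoi E_1 x E_2, the subobject classifier
is Omega = Omega_1 x Omega_2 (componentwise), so
|Omega(top)| = |Omega_1(top_1)| * |Omega_2(top_2)|.
= 9 * 10 = 90.

90


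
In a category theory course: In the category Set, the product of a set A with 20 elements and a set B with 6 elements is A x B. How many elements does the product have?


In Set, the product A x B is the Cartesian product.
By the universal property, |A x B| = |A| * |B|.
|A x B| = 20 * 6 = 120

120


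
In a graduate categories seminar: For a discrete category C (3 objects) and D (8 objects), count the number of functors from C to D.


A functor from a discrete category C to D is determined by
where each object maps. Each of the 3 objects of C can map
to any of the 8 objects of D independently.
Number of functors = 8^3 = 512

512


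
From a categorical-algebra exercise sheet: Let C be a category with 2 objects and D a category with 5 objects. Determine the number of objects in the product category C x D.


The product category C x D has objects that are pairs (c, d).
Number of pairs = |Ob(C)| * |Ob(D)| = 2 * 5 = 10

10


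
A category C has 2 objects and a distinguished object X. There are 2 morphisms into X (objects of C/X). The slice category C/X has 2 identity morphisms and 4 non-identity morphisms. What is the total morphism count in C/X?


In the slice category C/X, objects are morphisms to X.
Identity morphisms: 2 (one per object of C/X).
Non-identity morphisms: 4.
Total = 2 + 4 = 6

6


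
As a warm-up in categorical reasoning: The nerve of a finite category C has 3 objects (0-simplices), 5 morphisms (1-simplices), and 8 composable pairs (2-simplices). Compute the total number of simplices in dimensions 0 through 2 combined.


The 2-skeleton of the nerve N(C) consists of simplices in dimensions 0, 1, 2:
  |N(C)_0| = 3 (objects)
  |N(C)_1| = 5 (morphisms)
  |N(C)_2| = 8 (composable pairs)
Total = 3 + 5 + 8 = 16

16


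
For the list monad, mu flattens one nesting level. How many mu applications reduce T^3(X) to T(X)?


Each application of mu: T^2 -> T removes one layer of nesting.
Starting at depth 3 (i.e., T^3(X)), we need to reach T(X).
Number of mu applications = 3 - 1 = 2

2


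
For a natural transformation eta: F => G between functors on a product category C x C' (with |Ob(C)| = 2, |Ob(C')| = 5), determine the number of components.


A natural transformation eta: F => G assigns one component morphism per
object of the domain category.
The domain is the product category C x C', so
|Ob(C x C')| = |Ob(C)| * |Ob(C')| = 2 * 5 = 10.
Therefore eta has 10 component morphisms.

10


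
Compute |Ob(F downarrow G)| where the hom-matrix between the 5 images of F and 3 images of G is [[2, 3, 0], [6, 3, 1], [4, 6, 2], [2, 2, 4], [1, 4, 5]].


Objects of (F downarrow G) are triples (a, b, h: F(a)->G(b)).
The count equals the sum of all entries in the hom-matrix.
sum(row 0) = 5
sum(row 1) = 10
sum(row 2) = 12
sum(row 3) = 8
sum(row 4) = 10
Grand total = 45

45


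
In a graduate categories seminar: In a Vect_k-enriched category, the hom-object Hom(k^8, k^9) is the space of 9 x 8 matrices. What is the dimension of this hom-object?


In Vect-enriched categories, Hom(k^n, k^m) is the space of m x n matrices.
dim(Hom(k^8, k^9)) = 9 * 8 = 72

72


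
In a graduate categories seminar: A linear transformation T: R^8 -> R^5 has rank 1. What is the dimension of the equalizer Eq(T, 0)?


The equalizer of f and the zero map is ker(f).
By the rank-nullity theorem: dim(ker(f)) = dim(domain) - rank(f).
dim(ker(f)) = 8 - 1 = 7

7


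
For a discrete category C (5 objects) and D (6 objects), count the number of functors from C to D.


A functor from a discrete category C to D is determined by
where each object maps. Each of the 5 objects of C can map
to any of the 6 objects of D independently.
Number of functors = 6^5 = 7776

7776


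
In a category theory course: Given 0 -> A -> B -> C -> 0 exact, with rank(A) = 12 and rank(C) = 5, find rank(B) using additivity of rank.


For a short exact sequence 0 -> A -> B -> C -> 0,
rank is additive: rank(B) = rank(A) + rank(C).
rank(B) = 12 + 5 = 17

17


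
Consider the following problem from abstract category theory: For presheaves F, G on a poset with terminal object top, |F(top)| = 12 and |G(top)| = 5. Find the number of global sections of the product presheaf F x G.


Global sections of a presheaf on a poset with terminal top satisfy
Gamma(H) ~ H(top). Presheaves admit pointwise products, so
(F x G)(top) = F(top) x G(top) (Cartesian product).
|Gamma(F x G)| = |F(top)| * |G(top)| = 12 * 5 = 60.

60


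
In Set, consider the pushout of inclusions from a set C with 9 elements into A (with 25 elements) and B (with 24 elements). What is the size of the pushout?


The pushout A +_C B identifies the images of C in A and B.
|A +_C B| = |A| + |B| - |C| (for injections).
= 25 + 24 - 9 = 40

40


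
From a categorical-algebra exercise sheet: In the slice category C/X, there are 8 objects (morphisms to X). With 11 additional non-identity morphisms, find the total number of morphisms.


In the slice category C/X, objects are morphisms to X.
Identity morphisms: 8 (one per object of C/X).
Non-identity morphisms: 11.
Total = 8 + 11 = 19

19


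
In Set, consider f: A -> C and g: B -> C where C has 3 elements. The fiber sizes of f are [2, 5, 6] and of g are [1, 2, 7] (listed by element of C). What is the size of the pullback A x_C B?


The pullback A x_C B consists of pairs (a, b) with f(a) = g(b).
For each element c in C, the fiber product has |f^-1(c)| * |g^-1(c)| elements.
Summing over C: 2 * 1 + 5 * 2 + 6 * 7
= 2 + 10 + 42 = 54

54


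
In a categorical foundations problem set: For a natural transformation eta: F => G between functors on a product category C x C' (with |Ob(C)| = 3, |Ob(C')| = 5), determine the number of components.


A natural transformation eta: F => G assigns one component morphism per
object of the domain category.
The domain is the product category C x C', so
|Ob(C x C')| = |Ob(C)| * |Ob(C')| = 3 * 5 = 15.
Therefore eta has 15 component morphisms.

15


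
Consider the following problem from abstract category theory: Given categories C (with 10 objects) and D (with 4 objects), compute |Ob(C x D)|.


The product category C x D has objects that are pairs (c, d).
Number of pairs = |Ob(C)| * |Ob(D)| = 10 * 4 = 40

40


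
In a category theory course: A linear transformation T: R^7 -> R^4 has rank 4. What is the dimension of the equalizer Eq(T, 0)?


The equalizer of f and the zero map is ker(f).
By the rank-nullity theorem: dim(ker(f)) = dim(domain) - rank(f).
dim(ker(f)) = 7 - 4 = 3

3


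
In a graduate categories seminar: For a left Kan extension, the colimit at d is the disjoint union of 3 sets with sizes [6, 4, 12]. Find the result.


Pointwise, the left Kan extension (Lan_F H)(d) is the colimit, indexed
by the comma category (F downarrow d), of H composed with the
projection (F downarrow d) -> C. Here that colimit is given
as a coproduct (disjoint union) of sets, so its cardinality is the
sum of the sizes of the summands.
Coproduct of sets with sizes: 6 + 4 + 12
= 22

22


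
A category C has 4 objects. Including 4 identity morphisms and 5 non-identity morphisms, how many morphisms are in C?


Each object has an identity morphism, giving 4 identities.
Adding the 5 non-identity morphisms:
Total = 4 + 5 = 9

9


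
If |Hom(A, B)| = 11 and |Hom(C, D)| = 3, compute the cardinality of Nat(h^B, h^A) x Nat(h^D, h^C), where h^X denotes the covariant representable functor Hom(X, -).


By the Yoneda lemma, Nat(h^B, h^A) is isomorphic to Hom(A, B),
so |Nat(h^B, h^A)| = |Hom(A, B)| and |Nat(h^D, h^C)| = |Hom(C, D)|.
|Hom(A, B)| = 11, |Hom(C, D)| = 3.
|Nat(h^B, h^A) x Nat(h^D, h^C)| = 11 * 3 = 33

33


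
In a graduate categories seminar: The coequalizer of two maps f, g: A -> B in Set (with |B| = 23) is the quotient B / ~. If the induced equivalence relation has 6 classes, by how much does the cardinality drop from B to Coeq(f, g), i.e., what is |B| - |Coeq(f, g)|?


The coequalizer Coeq(f, g) = B / ~ has one element per equivalence class.
|B| = 23, |Coeq(f, g)| = 6.
|B| - |Coeq(f, g)| = 23 - 6 = 17.

17


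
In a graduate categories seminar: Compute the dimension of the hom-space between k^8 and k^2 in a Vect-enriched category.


In Vect-enriched categories, Hom(k^n, k^m) is the space of m x n matrices.
dim(Hom(k^8, k^2)) = 2 * 8 = 16

16


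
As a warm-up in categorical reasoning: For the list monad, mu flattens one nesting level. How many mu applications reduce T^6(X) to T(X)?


Each application of mu: T^2 -> T removes one layer of nesting.
Starting at depth 6 (i.e., T^6(X)), we need to reach T(X).
Number of mu applications = 6 - 1 = 5

5


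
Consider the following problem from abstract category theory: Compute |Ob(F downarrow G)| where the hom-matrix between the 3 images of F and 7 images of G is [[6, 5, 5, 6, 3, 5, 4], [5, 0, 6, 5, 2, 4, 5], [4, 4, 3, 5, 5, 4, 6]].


Objects of (F downarrow G) are triples (a, b, h: F(a)->G(b)).
The count equals the sum of all entries in the hom-matrix.
sum(row 0) = 34
sum(row 1) = 27
sum(row 2) = 31
Grand total = 92

92


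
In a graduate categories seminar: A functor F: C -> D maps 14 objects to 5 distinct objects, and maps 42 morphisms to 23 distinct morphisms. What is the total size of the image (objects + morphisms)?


The image of F consists of distinct objects and distinct morphisms.
|Im(F)| on objects = 5
|Im(F)| on morphisms = 23
Total image cardinality = 5 + 23 = 28

28


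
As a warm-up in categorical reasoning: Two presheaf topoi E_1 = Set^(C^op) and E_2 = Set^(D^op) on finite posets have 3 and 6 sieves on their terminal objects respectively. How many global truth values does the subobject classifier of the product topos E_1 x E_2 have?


In a product of presheaf topoi E_1 x E_2, the subobject classifier
is Omega = Omega_1 x Omega_2 (componentwise), so
|Omega(top)| = |Omega_1(top_1)| * |Omega_2(top_2)|.
= 3 * 6 = 18.

18


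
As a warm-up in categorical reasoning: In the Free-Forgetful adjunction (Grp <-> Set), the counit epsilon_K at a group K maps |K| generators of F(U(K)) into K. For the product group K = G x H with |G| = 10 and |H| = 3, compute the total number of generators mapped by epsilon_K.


The counit epsilon_K: F(U(K)) -> K of the Free-Forgetful adjunction
maps |K| generators of F(U(K)) into K. For K = G x H (the product group),
|G x H| = |G| * |H|.
Total generators mapped = 10 * 3 = 30.

30


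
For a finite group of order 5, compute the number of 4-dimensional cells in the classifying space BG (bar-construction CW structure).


In the bar-construction CW model of BG, the n-cells are indexed by
n-tuples [g_1|...|g_n] of non-identity elements of G (degenerate
simplices with some g_i = e do not contribute cells), so there are
(|G| - 1)^n n-cells.
For dim = 4 with |G| = 5:
cells = (5 - 1)^4 = 4^4 = 256

256


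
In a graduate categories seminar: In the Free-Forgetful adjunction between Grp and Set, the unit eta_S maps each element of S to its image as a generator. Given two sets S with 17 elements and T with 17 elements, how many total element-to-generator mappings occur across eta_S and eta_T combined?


The unit eta_X: X -> U(F(X)) of the Free-Forgetful adjunction
maps each element of X to a generator of F(X). For X = S + T (disjoint
union in Set), |S + T| = |S| + |T|.
Total mappings = 17 + 17 = 34.

34


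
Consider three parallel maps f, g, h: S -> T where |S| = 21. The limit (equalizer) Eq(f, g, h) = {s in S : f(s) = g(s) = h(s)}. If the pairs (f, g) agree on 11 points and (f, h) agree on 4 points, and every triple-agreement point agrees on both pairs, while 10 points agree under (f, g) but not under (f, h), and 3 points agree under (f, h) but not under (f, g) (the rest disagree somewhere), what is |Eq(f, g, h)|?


Eq(f, g, h) is the triple-agreement set: points in S where all three
maps take the same value. Using inclusion-exclusion on the pairwise data:
Pair (f, g) agrees on 11 points; pair (f, h) on 4 points.
Points agreeing under (f, g) but not (f, h) = 10; under (f, h) but not (f, g) = 3.
Triple-agreement = agreement-in-(f, g) minus points that agree under (f, g) but not (f, h):
|Eq(f, g, h)| = 11 - 10 = 1
(cross-check via (f, h): 4 - 3 = 1.)

1


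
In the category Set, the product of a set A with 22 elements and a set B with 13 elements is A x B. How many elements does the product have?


In Set, the product A x B is the Cartesian product.
By the universal property, |A x B| = |A| * |B|.
|A x B| = 22 * 13 = 286

286


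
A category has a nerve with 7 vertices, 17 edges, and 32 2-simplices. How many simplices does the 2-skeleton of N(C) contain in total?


The 2-skeleton of the nerve N(C) consists of simplices in dimensions 0, 1, 2:
  |N(C)_0| = 7 (objects)
  |N(C)_1| = 17 (morphisms)
  |N(C)_2| = 32 (composable pairs)
Total = 7 + 17 + 32 = 56

56


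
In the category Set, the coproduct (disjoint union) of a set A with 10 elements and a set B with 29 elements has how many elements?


In Set, the coproduct A + B is the disjoint union.
|A + B| = |A| + |B| = 10 + 29 = 39

39


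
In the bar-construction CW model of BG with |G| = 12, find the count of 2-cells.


In the bar-construction CW model of BG, the n-cells are indexed by
n-tuples [g_1|...|g_n] of non-identity elements of G (degenerate
simplices with some g_i = e do not contribute cells), so there are
(|G| - 1)^n n-cells.
For dim = 2 with |G| = 12:
cells = (12 - 1)^2 = 11^2 = 121

121


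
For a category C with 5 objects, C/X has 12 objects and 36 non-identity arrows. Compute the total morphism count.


In the slice category C/X, objects are morphisms to X.
Identity morphisms: 12 (one per object of C/X).
Non-identity morphisms: 36.
Total = 12 + 36 = 48

48


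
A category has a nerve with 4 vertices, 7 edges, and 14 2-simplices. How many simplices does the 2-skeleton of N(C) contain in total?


The 2-skeleton of the nerve N(C) consists of simplices in dimensions 0, 1, 2:
  |N(C)_0| = 4 (objects)
  |N(C)_1| = 7 (morphisms)
  |N(C)_2| = 14 (composable pairs)
Total = 4 + 7 + 14 = 25

25


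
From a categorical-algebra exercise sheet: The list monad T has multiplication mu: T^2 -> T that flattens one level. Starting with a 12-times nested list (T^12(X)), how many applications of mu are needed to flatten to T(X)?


Each application of mu: T^2 -> T removes one layer of nesting.
Starting at depth 12 (i.e., T^12(X)), we need to reach T(X).
Number of mu applications = 12 - 1 = 11

11


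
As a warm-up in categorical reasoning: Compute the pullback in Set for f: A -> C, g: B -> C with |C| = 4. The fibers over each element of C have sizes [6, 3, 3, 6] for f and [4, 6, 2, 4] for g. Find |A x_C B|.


The pullback A x_C B consists of pairs (a, b) with f(a) = g(b).
For each element c in C, the fiber product has |f^-1(c)| * |g^-1(c)| elements.
Summing over C: 6 * 4 + 3 * 6 + 3 * 2 + 6 * 4
= 24 + 18 + 6 + 24 = 72

72


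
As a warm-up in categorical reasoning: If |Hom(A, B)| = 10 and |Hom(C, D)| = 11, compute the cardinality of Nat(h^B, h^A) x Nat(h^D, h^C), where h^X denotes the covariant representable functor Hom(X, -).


By the Yoneda lemma, Nat(h^B, h^A) is isomorphic to Hom(A, B),
so |Nat(h^B, h^A)| = |Hom(A, B)| and |Nat(h^D, h^C)| = |Hom(C, D)|.
|Hom(A, B)| = 10, |Hom(C, D)| = 11.
|Nat(h^B, h^A) x Nat(h^D, h^C)| = 10 * 11 = 110

110


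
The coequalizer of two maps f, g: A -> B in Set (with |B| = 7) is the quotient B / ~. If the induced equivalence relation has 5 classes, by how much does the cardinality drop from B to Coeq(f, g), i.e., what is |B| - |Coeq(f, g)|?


The coequalizer Coeq(f, g) = B / ~ has one element per equivalence class.
|B| = 7, |Coeq(f, g)| = 5.
|B| - |Coeq(f, g)| = 7 - 5 = 2.

2


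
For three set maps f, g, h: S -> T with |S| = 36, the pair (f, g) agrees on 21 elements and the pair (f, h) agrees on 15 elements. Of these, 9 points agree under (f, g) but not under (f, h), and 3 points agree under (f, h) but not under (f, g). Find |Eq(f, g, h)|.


Eq(f, g, h) is the triple-agreement set: points in S where all three
maps take the same value. Using inclusion-exclusion on the pairwise data:
Pair (f, g) agrees on 21 points; pair (f, h) on 15 points.
Points agreeing under (f, g) but not (f, h) = 9; under (f, h) but not (f, g) = 3.
Triple-agreement = agreement-in-(f, g) minus points that agree under (f, g) but not (f, h):
|Eq(f, g, h)| = 21 - 9 = 12
(cross-check via (f, h): 15 - 3 = 12.)

12


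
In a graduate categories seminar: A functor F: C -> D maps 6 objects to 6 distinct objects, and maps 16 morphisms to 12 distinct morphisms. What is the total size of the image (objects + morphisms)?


The image of F consists of distinct objects and distinct morphisms.
|Im(F)| on objects = 6
|Im(F)| on morphisms = 12
Total image cardinality = 6 + 12 = 18

18


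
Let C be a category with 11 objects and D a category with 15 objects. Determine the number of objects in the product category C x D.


The product category C x D has objects that are pairs (c, d).
Number of pairs = |Ob(C)| * |Ob(D)| = 11 * 15 = 165

165


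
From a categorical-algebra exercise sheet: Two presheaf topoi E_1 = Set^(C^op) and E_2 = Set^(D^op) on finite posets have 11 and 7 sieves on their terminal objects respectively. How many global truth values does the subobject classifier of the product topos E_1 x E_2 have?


In a product of presheaf topoi E_1 x E_2, the subobject classifier
is Omega = Omega_1 x Omega_2 (componentwise), so
|Omega(top)| = |Omega_1(top_1)| * |Omega_2(top_2)|.
= 11 * 7 = 77.

77


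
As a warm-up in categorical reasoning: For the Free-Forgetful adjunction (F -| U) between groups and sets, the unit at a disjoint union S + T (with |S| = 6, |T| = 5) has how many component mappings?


The unit eta_X: X -> U(F(X)) of the Free-Forgetful adjunction
maps each element of X to a generator of F(X). For X = S + T (disjoint
union in Set), |S + T| = |S| + |T|.
Total mappings = 6 + 5 = 11.

11


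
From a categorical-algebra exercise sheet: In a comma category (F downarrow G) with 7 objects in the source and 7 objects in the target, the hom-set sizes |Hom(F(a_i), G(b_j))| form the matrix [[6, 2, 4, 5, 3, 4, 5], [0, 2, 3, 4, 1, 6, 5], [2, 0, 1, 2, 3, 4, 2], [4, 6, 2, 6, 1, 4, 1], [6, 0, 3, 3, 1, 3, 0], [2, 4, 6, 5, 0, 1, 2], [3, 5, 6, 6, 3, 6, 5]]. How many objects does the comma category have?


Objects of (F downarrow G) are triples (a, b, h: F(a)->G(b)).
The count equals the sum of all entries in the hom-matrix.
sum(row 0) = 29
sum(row 1) = 21
sum(row 2) = 14
sum(row 3) = 24
sum(row 4) = 16
sum(row 5) = 20
sum(row 6) = 34
Grand total = 158

158


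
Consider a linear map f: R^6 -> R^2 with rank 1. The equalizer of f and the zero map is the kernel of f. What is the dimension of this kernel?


The equalizer of f and the zero map is ker(f).
By the rank-nullity theorem: dim(ker(f)) = dim(domain) - rank(f).
dim(ker(f)) = 6 - 1 = 5

5


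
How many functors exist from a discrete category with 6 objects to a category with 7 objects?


A functor from a discrete category C to D is determined by
where each object maps. Each of the 6 objects of C can map
to any of the 7 objects of D independently.
Number of functors = 7^6 = 117649

117649


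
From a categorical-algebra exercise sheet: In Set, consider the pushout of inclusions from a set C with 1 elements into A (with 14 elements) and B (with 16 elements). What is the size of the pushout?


The pushout A +_C B identifies the images of C in A and B.
|A +_C B| = |A| + |B| - |C| (for injections).
= 14 + 16 - 1 = 29

29


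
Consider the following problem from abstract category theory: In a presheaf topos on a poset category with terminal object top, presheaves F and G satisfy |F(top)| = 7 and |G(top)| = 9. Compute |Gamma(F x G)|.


Global sections of a presheaf on a poset with terminal top satisfy
Gamma(H) ~ H(top). Presheaves admit pointwise products, so
(F x G)(top) = F(top) x G(top) (Cartesian product).
|Gamma(F x G)| = |F(top)| * |G(top)| = 7 * 9 = 63.

63


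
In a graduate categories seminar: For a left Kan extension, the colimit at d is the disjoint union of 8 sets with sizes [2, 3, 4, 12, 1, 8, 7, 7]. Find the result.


Pointwise, the left Kan extension (Lan_F H)(d) is the colimit, indexed
by the comma category (F downarrow d), of H composed with the
projection (F downarrow d) -> C. Here that colimit is given
as a coproduct (disjoint union) of sets, so its cardinality is the
sum of the sizes of the summands.
Coproduct of sets with sizes: 2 + 3 + 4 + 12 + 1 + 8 + 7 + 7
= 44

44


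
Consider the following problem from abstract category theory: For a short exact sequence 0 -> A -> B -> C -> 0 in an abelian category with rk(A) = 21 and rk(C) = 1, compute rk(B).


For a short exact sequence 0 -> A -> B -> C -> 0,
rank is additive: rank(B) = rank(A) + rank(C).
rank(B) = 21 + 1 = 22

22


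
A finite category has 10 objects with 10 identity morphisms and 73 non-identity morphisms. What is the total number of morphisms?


Each object has an identity morphism, giving 10 identities.
Adding the 73 non-identity morphisms:
Total = 10 + 73 = 83

83


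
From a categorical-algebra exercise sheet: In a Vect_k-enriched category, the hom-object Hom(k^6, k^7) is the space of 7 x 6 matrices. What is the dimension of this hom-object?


In Vect-enriched categories, Hom(k^n, k^m) is the space of m x n matrices.
dim(Hom(k^6, k^7)) = 7 * 6 = 42

42


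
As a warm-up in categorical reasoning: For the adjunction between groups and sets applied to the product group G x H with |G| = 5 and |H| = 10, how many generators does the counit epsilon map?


The counit epsilon_K: F(U(K)) -> K of the Free-Forgetful adjunction
maps |K| generators of F(U(K)) into K. For K = G x H (the product group),
|G x H| = |G| * |H|.
Total generators mapped = 5 * 10 = 50.

50


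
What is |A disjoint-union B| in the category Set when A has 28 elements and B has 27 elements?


In Set, the coproduct A + B is the disjoint union.
|A + B| = |A| + |B| = 28 + 27 = 55

55


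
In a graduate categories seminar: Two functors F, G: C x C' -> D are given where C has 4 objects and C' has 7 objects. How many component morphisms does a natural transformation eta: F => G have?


A natural transformation eta: F => G assigns one component morphism per
object of the domain category.
The domain is the product category C x C', so
|Ob(C x C')| = |Ob(C)| * |Ob(C')| = 4 * 7 = 28.
Therefore eta has 28 component morphisms.

28


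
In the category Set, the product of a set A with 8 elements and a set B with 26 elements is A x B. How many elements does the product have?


In Set, the product A x B is the Cartesian product.
By the universal property, |A x B| = |A| * |B|.
|A x B| = 8 * 26 = 208

208


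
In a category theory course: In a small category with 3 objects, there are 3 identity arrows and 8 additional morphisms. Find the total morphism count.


Each object has an identity morphism, giving 3 identities.
Adding the 8 non-identity morphisms:
Total = 3 + 8 = 11

11


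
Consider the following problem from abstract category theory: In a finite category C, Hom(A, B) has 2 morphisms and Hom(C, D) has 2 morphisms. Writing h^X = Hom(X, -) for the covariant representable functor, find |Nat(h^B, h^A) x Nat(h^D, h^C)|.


By the Yoneda lemma, Nat(h^B, h^A) is isomorphic to Hom(A, B),
so |Nat(h^B, h^A)| = |Hom(A, B)| and |Nat(h^D, h^C)| = |Hom(C, D)|.
|Hom(A, B)| = 2, |Hom(C, D)| = 2.
|Nat(h^B, h^A) x Nat(h^D, h^C)| = 2 * 2 = 4

4


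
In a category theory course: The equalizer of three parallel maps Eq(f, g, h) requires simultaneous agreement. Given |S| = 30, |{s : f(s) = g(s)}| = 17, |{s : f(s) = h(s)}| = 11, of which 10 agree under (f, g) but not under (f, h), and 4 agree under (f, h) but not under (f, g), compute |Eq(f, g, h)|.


Eq(f, g, h) is the triple-agreement set: points in S where all three
maps take the same value. Using inclusion-exclusion on the pairwise data:
Pair (f, g) agrees on 17 points; pair (f, h) on 11 points.
Points agreeing under (f, g) but not (f, h) = 10; under (f, h) but not (f, g) = 4.
Triple-agreement = agreement-in-(f, g) minus points that agree under (f, g) but not (f, h):
|Eq(f, g, h)| = 17 - 10 = 7
(cross-check via (f, h): 11 - 4 = 7.)

7


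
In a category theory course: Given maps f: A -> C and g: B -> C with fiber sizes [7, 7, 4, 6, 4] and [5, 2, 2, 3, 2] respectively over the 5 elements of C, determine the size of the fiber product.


The pullback A x_C B consists of pairs (a, b) with f(a) = g(b).
For each element c in C, the fiber product has |f^-1(c)| * |g^-1(c)| elements.
Summing over C: 7 * 5 + 7 * 2 + 4 * 2 + 6 * 3 + 4 * 2
= 35 + 14 + 8 + 18 + 8 = 83

83


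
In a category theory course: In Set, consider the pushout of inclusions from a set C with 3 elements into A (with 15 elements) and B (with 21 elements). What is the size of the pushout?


The pushout A +_C B identifies the images of C in A and B.
|A +_C B| = |A| + |B| - |C| (for injections).
= 15 + 21 - 3 = 33

33


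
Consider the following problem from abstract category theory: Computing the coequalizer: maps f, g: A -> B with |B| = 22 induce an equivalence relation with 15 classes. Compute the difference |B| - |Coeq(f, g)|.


The coequalizer Coeq(f, g) = B / ~ has one element per equivalence class.
|B| = 22, |Coeq(f, g)| = 15.
|B| - |Coeq(f, g)| = 22 - 15 = 7.

7
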